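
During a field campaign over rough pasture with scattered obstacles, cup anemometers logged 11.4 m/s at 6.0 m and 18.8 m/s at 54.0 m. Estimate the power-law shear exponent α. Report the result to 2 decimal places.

α ≈ 0.23

Power law: V₂/V₁ = (z₂/z₁)^α ⇒ α = ln(V₂/V₁) / ln(z₂/z₁)
α = ln(18.8/11.4) / ln(54.0/6.0) = ln(1.6491) / ln(9.0000)
  = 0.50024 / 2.19722 = 0.22767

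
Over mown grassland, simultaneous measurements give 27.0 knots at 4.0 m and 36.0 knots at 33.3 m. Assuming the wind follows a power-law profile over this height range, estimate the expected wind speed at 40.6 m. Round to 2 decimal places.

First find α: α = ln(V₂/V₁)/ln(z₂/z₁) = ln(36.0/27.0)/ln(33.3/4.0) = 0.28768/2.11926 = 0.1357
Extrapolate from 33.3 m to 40.6 m: V₃ = 36.0 × (40.6/33.3)^0.1357 = 36.0 × 1.0273 = 36.9818 knots

36.98 knots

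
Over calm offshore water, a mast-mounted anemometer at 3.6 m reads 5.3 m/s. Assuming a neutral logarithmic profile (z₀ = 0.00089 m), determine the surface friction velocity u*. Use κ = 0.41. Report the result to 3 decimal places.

Log law: V(z) = (u*/κ) · ln(z/z₀) ⇒ u* = κ · V / ln(z/z₀)
u* = 0.41 × 5.3 / ln(3.6/0.00089) = 0.41 × 5.3 / 8.3052
   = 2.1730 / 8.3052 = 0.2616 m/s

u* ≈ 0.262 m/s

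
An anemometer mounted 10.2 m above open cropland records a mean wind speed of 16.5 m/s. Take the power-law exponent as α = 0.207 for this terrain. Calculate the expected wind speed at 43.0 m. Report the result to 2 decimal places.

22.22 m/s

Power-law profile: V₂ = V₁ · (z₂/z₁)^α
V₂ = 16.5 × (43.0/10.2)^0.207 = 16.5 × (4.2157)^0.207
    = 16.5 × 1.3469 = 22.2245 m/s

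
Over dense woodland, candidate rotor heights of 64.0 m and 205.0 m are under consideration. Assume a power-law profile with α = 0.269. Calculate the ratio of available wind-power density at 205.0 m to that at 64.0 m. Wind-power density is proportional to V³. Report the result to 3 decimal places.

Speed ratio: V_B/V_A = (z_B/z_A)^α = (205.0/64.0)^0.269 = (3.2031)^0.269 = 1.36773
Power-density ratio: P_B/P_A = (V_B/V_A)³ = (1.36773)³ = 2.55857

2.559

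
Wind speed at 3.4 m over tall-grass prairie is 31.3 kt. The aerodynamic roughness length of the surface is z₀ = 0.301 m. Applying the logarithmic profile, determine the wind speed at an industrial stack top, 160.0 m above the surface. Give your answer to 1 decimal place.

Log law: V(z) ∝ ln(z/z₀), so V₂/V₁ = ln(z₂/z₀) / ln(z₁/z₀).
ln(160.0/0.301) = 6.2758, ln(3.4/0.301) = 2.4244
V₂ = 31.3 × 6.2758/2.4244 = 31.3 × 2.5886 = 81.0227 kt

81.0 kt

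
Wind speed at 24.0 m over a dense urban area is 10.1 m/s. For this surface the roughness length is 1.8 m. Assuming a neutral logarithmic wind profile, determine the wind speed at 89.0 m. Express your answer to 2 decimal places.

Log law: V(z) ∝ ln(z/z₀), so V₂/V₁ = ln(z₂/z₀) / ln(z₁/z₀).
ln(89.0/1.8) = 3.9008, ln(24.0/1.8) = 2.5903
V₂ = 10.1 × 3.9008/2.5903 = 10.1 × 1.5060 = 15.2102 m/s

15.21 m/s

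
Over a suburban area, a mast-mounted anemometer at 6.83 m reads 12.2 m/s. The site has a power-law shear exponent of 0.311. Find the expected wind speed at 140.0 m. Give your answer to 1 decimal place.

Power-law profile: V₂ = V₁ · (z₂/z₁)^α
V₂ = 12.2 × (140.0/6.83)^0.311 = 12.2 × (20.4978)^0.311
    = 12.2 × 2.5582 = 31.2105 m/s

31.2 m/s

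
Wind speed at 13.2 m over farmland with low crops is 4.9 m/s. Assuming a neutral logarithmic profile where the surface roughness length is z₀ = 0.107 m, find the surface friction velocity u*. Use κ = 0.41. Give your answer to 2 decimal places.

Log law: V(z) = (u*/κ) · ln(z/z₀) ⇒ u* = κ · V / ln(z/z₀)
u* = 0.41 × 4.9 / ln(13.2/0.107) = 0.41 × 4.9 / 4.8151
   = 2.0090 / 4.8151 = 0.4172 m/s

u* ≈ 0.42 m/s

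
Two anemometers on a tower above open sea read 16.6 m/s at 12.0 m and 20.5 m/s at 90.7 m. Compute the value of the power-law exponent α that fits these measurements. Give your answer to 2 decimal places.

Power law: V₂/V₁ = (z₂/z₁)^α ⇒ α = ln(V₂/V₁) / ln(z₂/z₁)
α = ln(20.5/16.6) / ln(90.7/12.0) = ln(1.2349) / ln(7.5583)
  = 0.21102 / 2.02265 = 0.10433

α ≈ 0.10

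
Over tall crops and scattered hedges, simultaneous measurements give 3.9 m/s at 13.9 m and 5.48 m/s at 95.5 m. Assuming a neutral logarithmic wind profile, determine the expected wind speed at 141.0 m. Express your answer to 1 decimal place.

Log law: V ∝ ln(z/z₀). From the pair, with r = V₁/V₂ = 0.71168,
ln z₀ = (ln z₁ − r·ln z₂)/(1 − r) = (2.6319 − 0.71168×4.5591)/0.28832 = -2.1252 → z₀ = 0.1194 m
V₃ = V₁ · ln(z₃/z₀)/ln(z₁/z₀) = 3.9 × 7.0740/4.7571 = 5.7994 m/s

5.8 m/s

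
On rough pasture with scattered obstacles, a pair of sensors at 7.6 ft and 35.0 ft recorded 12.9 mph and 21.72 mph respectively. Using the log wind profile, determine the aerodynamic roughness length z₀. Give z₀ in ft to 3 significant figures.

z₀ ≈ 0.814 ft

Log law: V(z) ∝ ln(z/z₀). With r = V₁/V₂ = 12.9/21.72 = 0.59392,
r · ln(z₂/z₀) = ln(z₁/z₀) ⇒ ln z₀ = (ln z₁ − r·ln z₂)/(1 − r)
ln z₀ = (2.02815 − 0.59392×3.55535) / 0.40608 = -0.2055
z₀ = exp(-0.2055) = 0.8142 ft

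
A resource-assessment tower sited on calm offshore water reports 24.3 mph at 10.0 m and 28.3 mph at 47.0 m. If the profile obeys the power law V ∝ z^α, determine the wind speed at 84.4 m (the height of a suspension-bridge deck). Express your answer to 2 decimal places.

29.98 mph

First find α: α = ln(V₂/V₁)/ln(z₂/z₁) = ln(28.3/24.3)/ln(47.0/10.0) = 0.15239/1.54756 = 0.0985
Extrapolate from 47.0 m to 84.4 m: V₃ = 28.3 × (84.4/47.0)^0.0985 = 28.3 × 1.0593 = 29.9793 mph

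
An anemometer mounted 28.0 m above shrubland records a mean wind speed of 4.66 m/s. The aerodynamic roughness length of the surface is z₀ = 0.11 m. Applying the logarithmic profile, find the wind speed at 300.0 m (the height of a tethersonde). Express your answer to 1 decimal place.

Log law: V(z) ∝ ln(z/z₀), so V₂/V₁ = ln(z₂/z₀) / ln(z₁/z₀).
ln(300.0/0.11) = 7.9111, ln(28.0/0.11) = 5.5395
V₂ = 4.66 × 7.9111/5.5395 = 4.66 × 1.4281 = 6.6551 m/s

6.7 m/s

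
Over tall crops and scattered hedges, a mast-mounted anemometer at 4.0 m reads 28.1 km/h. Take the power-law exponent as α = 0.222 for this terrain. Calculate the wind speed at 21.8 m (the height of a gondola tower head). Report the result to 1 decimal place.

Power-law profile: V₂ = V₁ · (z₂/z₁)^α
V₂ = 28.1 × (21.8/4.0)^0.222 = 28.1 × (5.4500)^0.222
    = 28.1 × 1.4571 = 40.9436 km/h

40.9 km/h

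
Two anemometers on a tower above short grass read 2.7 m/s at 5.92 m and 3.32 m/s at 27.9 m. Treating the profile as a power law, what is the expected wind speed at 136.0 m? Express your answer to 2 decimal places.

4.10 m/s

First find α: α = ln(V₂/V₁)/ln(z₂/z₁) = ln(3.32/2.7)/ln(27.9/5.92) = 0.20671/1.55029 = 0.1333
Extrapolate from 27.9 m to 136.0 m: V₃ = 3.32 × (136.0/27.9)^0.1333 = 3.32 × 1.2352 = 4.1008 m/s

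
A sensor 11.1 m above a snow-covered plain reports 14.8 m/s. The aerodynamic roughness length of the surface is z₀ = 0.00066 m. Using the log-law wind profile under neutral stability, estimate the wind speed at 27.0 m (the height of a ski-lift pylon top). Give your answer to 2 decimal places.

Log law: V(z) ∝ ln(z/z₀), so V₂/V₁ = ln(z₂/z₀) / ln(z₁/z₀).
ln(27.0/0.00066) = 10.6191, ln(11.1/0.00066) = 9.7302
V₂ = 14.8 × 10.6191/9.7302 = 14.8 × 1.0914 = 16.1520 m/s

16.15 m/s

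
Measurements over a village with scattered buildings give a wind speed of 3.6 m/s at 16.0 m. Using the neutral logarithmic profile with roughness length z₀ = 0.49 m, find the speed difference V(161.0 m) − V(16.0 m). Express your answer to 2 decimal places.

Log law: V₂ = V₁ · ln(z₂/z₀)/ln(z₁/z₀) = 3.6 × 5.7948/3.4859 = 5.9844 m/s
ΔV = 5.9844 − 3.6 = 2.3844 m/s

2.38 m/s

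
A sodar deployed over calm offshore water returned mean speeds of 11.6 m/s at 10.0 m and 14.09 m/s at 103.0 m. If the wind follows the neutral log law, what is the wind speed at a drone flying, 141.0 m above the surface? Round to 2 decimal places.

Log law: V ∝ ln(z/z₀). From the pair, with r = V₁/V₂ = 0.82328,
ln z₀ = (ln z₁ − r·ln z₂)/(1 − r) = (2.3026 − 0.82328×4.6347)/0.17672 = -8.5620 → z₀ = 0.0001912 m
V₃ = V₁ · ln(z₃/z₀)/ln(z₁/z₀) = 11.6 × 13.5108/10.8646 = 14.4253 m/s

14.43 m/s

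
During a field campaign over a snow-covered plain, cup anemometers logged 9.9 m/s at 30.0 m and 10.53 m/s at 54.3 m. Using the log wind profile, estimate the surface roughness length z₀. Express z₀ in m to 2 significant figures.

Log law: V(z) ∝ ln(z/z₀). With r = V₁/V₂ = 9.9/10.53 = 0.94017,
r · ln(z₂/z₀) = ln(z₁/z₀) ⇒ ln z₀ = (ln z₁ − r·ln z₂)/(1 − r)
ln z₀ = (3.40120 − 0.94017×3.99452) / 0.05983 = -5.9225
z₀ = exp(-5.9225) = 0.002678 m

z₀ ≈ 0.0027 m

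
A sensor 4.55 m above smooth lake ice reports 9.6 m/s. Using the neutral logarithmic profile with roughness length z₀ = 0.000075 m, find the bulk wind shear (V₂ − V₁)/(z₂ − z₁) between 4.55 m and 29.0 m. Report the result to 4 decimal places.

0.0660 m/s/m

Log law: V₂ = V₁ · ln(z₂/z₀)/ln(z₁/z₀) = 9.6 × 12.8653/11.0131 = 11.2145 m/s
ΔV/Δz = (11.2145 − 9.6)/(29.0 − 4.55) = 1.6145/24.4500 = 0.06603 m/s/m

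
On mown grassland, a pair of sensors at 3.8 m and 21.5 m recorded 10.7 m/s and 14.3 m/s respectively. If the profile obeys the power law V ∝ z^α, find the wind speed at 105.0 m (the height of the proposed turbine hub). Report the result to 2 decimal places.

18.65 m/s

First find α: α = ln(V₂/V₁)/ln(z₂/z₁) = ln(14.3/10.7)/ln(21.5/3.8) = 0.29002/1.73305 = 0.1673
Extrapolate from 21.5 m to 105.0 m: V₃ = 14.3 × (105.0/21.5)^0.1673 = 14.3 × 1.3039 = 18.6464 m/s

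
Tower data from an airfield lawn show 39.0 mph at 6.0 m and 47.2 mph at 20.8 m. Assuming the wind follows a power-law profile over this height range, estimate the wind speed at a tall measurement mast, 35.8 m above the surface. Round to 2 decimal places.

First find α: α = ln(V₂/V₁)/ln(z₂/z₁) = ln(47.2/39.0)/ln(20.8/6.0) = 0.19083/1.24319 = 0.1535
Extrapolate from 20.8 m to 35.8 m: V₃ = 47.2 × (35.8/20.8)^0.1535 = 47.2 × 1.0869 = 51.3028 mph

51.30 mph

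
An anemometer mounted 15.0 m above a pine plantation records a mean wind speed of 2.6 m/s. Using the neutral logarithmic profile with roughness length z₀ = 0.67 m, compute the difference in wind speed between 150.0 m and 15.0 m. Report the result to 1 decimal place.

1.9 m/s

Log law: V₂ = V₁ · ln(z₂/z₀)/ln(z₁/z₀) = 2.6 × 5.4111/3.1085 = 4.5259 m/s
ΔV = 4.5259 − 2.6 = 1.9259 m/s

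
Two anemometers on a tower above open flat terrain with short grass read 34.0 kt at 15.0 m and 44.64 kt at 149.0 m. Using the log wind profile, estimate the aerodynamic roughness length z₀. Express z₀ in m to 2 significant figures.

z₀ ≈ 0.0098 m

Log law: V(z) ∝ ln(z/z₀). With r = V₁/V₂ = 34.0/44.64 = 0.76165,
r · ln(z₂/z₀) = ln(z₁/z₀) ⇒ ln z₀ = (ln z₁ − r·ln z₂)/(1 − r)
ln z₀ = (2.70805 − 0.76165×5.00395) / 0.23835 = -4.6285
z₀ = exp(-4.6285) = 0.009770 m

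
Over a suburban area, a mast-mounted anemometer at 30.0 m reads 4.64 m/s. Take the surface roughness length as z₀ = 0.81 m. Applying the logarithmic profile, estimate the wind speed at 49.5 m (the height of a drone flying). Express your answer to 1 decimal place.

Log law: V(z) ∝ ln(z/z₀), so V₂/V₁ = ln(z₂/z₀) / ln(z₁/z₀).
ln(49.5/0.81) = 4.1127, ln(30.0/0.81) = 3.6119
V₂ = 4.64 × 4.1127/3.6119 = 4.64 × 1.1386 = 5.2833 m/s

5.3 m/s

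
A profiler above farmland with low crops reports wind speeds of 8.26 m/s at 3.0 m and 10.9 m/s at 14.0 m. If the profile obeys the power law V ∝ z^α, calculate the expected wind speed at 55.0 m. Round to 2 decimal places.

13.94 m/s

First find α: α = ln(V₂/V₁)/ln(z₂/z₁) = ln(10.9/8.26)/ln(14.0/3.0) = 0.27734/1.54045 = 0.1800
Extrapolate from 14.0 m to 55.0 m: V₃ = 10.9 × (55.0/14.0)^0.1800 = 10.9 × 1.2793 = 13.9448 m/s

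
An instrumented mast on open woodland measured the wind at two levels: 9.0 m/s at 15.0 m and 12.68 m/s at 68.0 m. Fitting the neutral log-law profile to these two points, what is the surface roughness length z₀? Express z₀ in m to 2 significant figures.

Log law: V(z) ∝ ln(z/z₀). With r = V₁/V₂ = 9.0/12.68 = 0.70978,
r · ln(z₂/z₀) = ln(z₁/z₀) ⇒ ln z₀ = (ln z₁ − r·ln z₂)/(1 − r)
ln z₀ = (2.70805 − 0.70978×4.21951) / 0.29022 = -0.9884
z₀ = exp(-0.9884) = 0.3722 m

z₀ ≈ 0.37 m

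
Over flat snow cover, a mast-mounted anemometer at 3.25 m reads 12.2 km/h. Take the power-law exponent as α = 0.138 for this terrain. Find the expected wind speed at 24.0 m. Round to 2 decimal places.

Power-law profile: V₂ = V₁ · (z₂/z₁)^α
V₂ = 12.2 × (24.0/3.25)^0.138 = 12.2 × (7.3846)^0.138
    = 12.2 × 1.3177 = 16.0764 km/h

16.08 km/h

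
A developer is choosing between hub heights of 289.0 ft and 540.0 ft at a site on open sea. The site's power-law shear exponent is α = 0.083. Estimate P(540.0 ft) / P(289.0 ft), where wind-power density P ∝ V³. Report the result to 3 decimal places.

1.168

Speed ratio: V_B/V_A = (z_B/z_A)^α = (540.0/289.0)^0.083 = (1.8685)^0.083 = 1.05326
Power-density ratio: P_B/P_A = (V_B/V_A)³ = (1.05326)³ = 1.16843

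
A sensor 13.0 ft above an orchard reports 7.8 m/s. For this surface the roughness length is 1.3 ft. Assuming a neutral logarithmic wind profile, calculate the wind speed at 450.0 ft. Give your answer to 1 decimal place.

Log law: V(z) ∝ ln(z/z₀), so V₂/V₁ = ln(z₂/z₀) / ln(z₁/z₀).
ln(450.0/1.3) = 5.8469, ln(13.0/1.3) = 2.3026
V₂ = 7.8 × 5.8469/2.3026 = 7.8 × 2.5393 = 19.8063 m/s

19.8 m/s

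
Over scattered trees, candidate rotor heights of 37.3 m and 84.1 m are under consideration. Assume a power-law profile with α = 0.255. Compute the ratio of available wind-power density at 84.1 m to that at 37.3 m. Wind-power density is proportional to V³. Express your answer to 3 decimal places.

1.863

Speed ratio: V_B/V_A = (z_B/z_A)^α = (84.1/37.3)^0.255 = (2.2547)^0.255 = 1.23037
Power-density ratio: P_B/P_A = (V_B/V_A)³ = (1.23037)³ = 1.86257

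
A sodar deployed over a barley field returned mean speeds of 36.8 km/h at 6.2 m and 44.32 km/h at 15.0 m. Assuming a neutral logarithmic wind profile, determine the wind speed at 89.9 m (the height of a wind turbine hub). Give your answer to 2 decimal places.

Log law: V ∝ ln(z/z₀). From the pair, with r = V₁/V₂ = 0.83032,
ln z₀ = (ln z₁ − r·ln z₂)/(1 − r) = (1.8245 − 0.83032×2.7081)/0.16968 = -2.4990 → z₀ = 0.08217 m
V₃ = V₁ · ln(z₃/z₀)/ln(z₁/z₀) = 36.8 × 6.9977/4.3235 = 59.5613 km/h

59.56 km/h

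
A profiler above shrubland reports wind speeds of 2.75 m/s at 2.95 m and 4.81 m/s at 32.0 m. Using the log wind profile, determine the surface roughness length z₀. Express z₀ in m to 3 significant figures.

z₀ ≈ 0.122 m

Log law: V(z) ∝ ln(z/z₀). With r = V₁/V₂ = 2.75/4.81 = 0.57173,
r · ln(z₂/z₀) = ln(z₁/z₀) ⇒ ln z₀ = (ln z₁ − r·ln z₂)/(1 − r)
ln z₀ = (1.08181 − 0.57173×3.46574) / 0.42827 = -2.1006
z₀ = exp(-2.1006) = 0.1224 m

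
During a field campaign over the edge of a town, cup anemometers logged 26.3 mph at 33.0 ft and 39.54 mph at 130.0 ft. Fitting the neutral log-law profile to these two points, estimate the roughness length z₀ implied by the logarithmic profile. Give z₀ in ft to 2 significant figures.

Log law: V(z) ∝ ln(z/z₀). With r = V₁/V₂ = 26.3/39.54 = 0.66515,
r · ln(z₂/z₀) = ln(z₁/z₀) ⇒ ln z₀ = (ln z₁ − r·ln z₂)/(1 − r)
ln z₀ = (3.49651 − 0.66515×4.86753) / 0.33485 = 0.7731
z₀ = exp(0.7731) = 2.166 ft

z₀ ≈ 2.2 ft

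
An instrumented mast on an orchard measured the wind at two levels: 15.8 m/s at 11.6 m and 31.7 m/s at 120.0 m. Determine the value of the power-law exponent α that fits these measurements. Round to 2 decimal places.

α ≈ 0.30

Power law: V₂/V₁ = (z₂/z₁)^α ⇒ α = ln(V₂/V₁) / ln(z₂/z₁)
α = ln(31.7/15.8) / ln(120.0/11.6) = ln(2.0063) / ln(10.3448)
  = 0.69631 / 2.33649 = 0.29801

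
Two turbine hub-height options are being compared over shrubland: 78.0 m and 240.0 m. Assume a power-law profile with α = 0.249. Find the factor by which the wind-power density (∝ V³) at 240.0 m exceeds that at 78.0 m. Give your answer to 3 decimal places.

Speed ratio: V_B/V_A = (z_B/z_A)^α = (240.0/78.0)^0.249 = (3.0769)^0.249 = 1.32294
Power-density ratio: P_B/P_A = (V_B/V_A)³ = (1.32294)³ = 2.31538

2.315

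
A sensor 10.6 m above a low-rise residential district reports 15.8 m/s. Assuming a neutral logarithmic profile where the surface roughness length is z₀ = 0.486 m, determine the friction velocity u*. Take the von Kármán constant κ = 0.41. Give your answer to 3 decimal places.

u* ≈ 2.102 m/s

Log law: V(z) = (u*/κ) · ln(z/z₀) ⇒ u* = κ · V / ln(z/z₀)
u* = 0.41 × 15.8 / ln(10.6/0.486) = 0.41 × 15.8 / 3.0824
   = 6.4780 / 3.0824 = 2.1016 m/s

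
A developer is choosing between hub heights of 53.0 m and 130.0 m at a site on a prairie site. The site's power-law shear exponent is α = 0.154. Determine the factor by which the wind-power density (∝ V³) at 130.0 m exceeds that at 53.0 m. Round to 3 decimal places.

Speed ratio: V_B/V_A = (z_B/z_A)^α = (130.0/53.0)^0.154 = (2.4528)^0.154 = 1.14818
Power-density ratio: P_B/P_A = (V_B/V_A)³ = (1.14818)³ = 1.51365

1.514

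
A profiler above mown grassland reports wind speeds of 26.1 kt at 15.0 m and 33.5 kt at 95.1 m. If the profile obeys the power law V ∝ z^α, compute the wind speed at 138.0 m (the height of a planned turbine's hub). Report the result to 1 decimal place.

First find α: α = ln(V₂/V₁)/ln(z₂/z₁) = ln(33.5/26.1)/ln(95.1/15.0) = 0.24961/1.84688 = 0.1352
Extrapolate from 95.1 m to 138.0 m: V₃ = 33.5 × (138.0/95.1)^0.1352 = 33.5 × 1.0516 = 35.2289 kt

35.2 kt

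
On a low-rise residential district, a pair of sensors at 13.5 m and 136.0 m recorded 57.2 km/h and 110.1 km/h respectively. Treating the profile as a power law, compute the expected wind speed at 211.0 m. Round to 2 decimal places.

First find α: α = ln(V₂/V₁)/ln(z₂/z₁) = ln(110.1/57.2)/ln(136.0/13.5) = 0.65484/2.30997 = 0.2835
Extrapolate from 136.0 m to 211.0 m: V₃ = 110.1 × (211.0/136.0)^0.2835 = 110.1 × 1.1326 = 124.6981 km/h

124.70 km/h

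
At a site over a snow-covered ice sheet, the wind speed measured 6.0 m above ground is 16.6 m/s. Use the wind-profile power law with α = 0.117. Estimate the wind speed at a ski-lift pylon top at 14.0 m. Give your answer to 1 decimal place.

Power-law profile: V₂ = V₁ · (z₂/z₁)^α
V₂ = 16.6 × (14.0/6.0)^0.117 = 16.6 × (2.3333)^0.117
    = 16.6 × 1.1042 = 18.3300 m/s

18.3 m/s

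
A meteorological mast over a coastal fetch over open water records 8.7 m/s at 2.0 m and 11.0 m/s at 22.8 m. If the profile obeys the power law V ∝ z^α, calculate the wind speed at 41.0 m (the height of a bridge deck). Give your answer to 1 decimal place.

11.6 m/s

First find α: α = ln(V₂/V₁)/ln(z₂/z₁) = ln(11.0/8.7)/ln(22.8/2.0) = 0.23457/2.43361 = 0.0964
Extrapolate from 22.8 m to 41.0 m: V₃ = 11.0 × (41.0/22.8)^0.0964 = 11.0 × 1.0582 = 11.6401 m/s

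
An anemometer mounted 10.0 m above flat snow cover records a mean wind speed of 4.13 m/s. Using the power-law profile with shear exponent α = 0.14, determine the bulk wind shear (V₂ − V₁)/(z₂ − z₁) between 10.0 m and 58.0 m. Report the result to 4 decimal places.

Power law: V₂ = V₁ · (z₂/z₁)^α = 4.13 × (5.8000)^0.14 = 5.2824 m/s
ΔV/Δz = (5.2824 − 4.13)/(58.0 − 10.0) = 1.1524/48.0000 = 0.02401 m/s/m

0.0240 m/s/m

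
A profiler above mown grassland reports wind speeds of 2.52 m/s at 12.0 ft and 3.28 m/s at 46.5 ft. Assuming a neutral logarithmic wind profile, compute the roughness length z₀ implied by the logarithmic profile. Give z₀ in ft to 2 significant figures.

z₀ ≈ 0.13 ft

Log law: V(z) ∝ ln(z/z₀). With r = V₁/V₂ = 2.52/3.28 = 0.76829,
r · ln(z₂/z₀) = ln(z₁/z₀) ⇒ ln z₀ = (ln z₁ − r·ln z₂)/(1 − r)
ln z₀ = (2.48491 − 0.76829×3.83945) / 0.23171 = -2.0065
z₀ = exp(-2.0065) = 0.1345 ft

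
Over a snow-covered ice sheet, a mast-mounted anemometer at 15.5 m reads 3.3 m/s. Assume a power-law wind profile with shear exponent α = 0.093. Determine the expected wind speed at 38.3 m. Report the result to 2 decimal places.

Power-law profile: V₂ = V₁ · (z₂/z₁)^α
V₂ = 3.3 × (38.3/15.5)^0.093 = 3.3 × (2.4710)^0.093
    = 3.3 × 1.0878 = 3.5896 m/s

3.59 m/s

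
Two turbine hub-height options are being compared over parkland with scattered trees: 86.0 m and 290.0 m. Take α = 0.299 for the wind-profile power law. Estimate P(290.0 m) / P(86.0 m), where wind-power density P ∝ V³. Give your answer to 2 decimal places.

2.98

Speed ratio: V_B/V_A = (z_B/z_A)^α = (290.0/86.0)^0.299 = (3.3721)^0.299 = 1.43828
Power-density ratio: P_B/P_A = (V_B/V_A)³ = (1.43828)³ = 2.97527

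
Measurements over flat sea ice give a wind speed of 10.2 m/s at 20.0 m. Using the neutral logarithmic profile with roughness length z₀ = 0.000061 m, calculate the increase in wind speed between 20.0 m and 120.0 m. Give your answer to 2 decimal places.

1.44 m/s

Log law: V₂ = V₁ · ln(z₂/z₀)/ln(z₁/z₀) = 10.2 × 14.4921/12.7004 = 11.6390 m/s
ΔV = 11.6390 − 10.2 = 1.4390 m/s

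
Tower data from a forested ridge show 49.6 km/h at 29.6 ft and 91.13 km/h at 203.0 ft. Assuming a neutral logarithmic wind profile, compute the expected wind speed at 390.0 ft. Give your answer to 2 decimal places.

105.21 km/h

Log law: V ∝ ln(z/z₀). From the pair, with r = V₁/V₂ = 0.54428,
ln z₀ = (ln z₁ − r·ln z₂)/(1 − r) = (3.3878 − 0.54428×5.3132)/0.45572 = 1.0882 → z₀ = 2.969 ft
V₃ = V₁ · ln(z₃/z₀)/ln(z₁/z₀) = 49.6 × 4.8779/2.2996 = 105.2134 km/h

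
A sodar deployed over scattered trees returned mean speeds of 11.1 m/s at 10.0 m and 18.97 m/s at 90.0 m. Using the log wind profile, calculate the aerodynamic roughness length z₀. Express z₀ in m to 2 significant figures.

Log law: V(z) ∝ ln(z/z₀). With r = V₁/V₂ = 11.1/18.97 = 0.58513,
r · ln(z₂/z₀) = ln(z₁/z₀) ⇒ ln z₀ = (ln z₁ − r·ln z₂)/(1 − r)
ln z₀ = (2.30259 − 0.58513×4.49981) / 0.41487 = -0.7964
z₀ = exp(-0.7964) = 0.4509 m

z₀ ≈ 0.45 m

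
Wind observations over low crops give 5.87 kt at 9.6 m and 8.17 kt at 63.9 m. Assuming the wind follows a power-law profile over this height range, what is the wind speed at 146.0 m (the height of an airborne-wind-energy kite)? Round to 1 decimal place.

First find α: α = ln(V₂/V₁)/ln(z₂/z₁) = ln(8.17/5.87)/ln(63.9/9.6) = 0.33061/1.89556 = 0.1744
Extrapolate from 63.9 m to 146.0 m: V₃ = 8.17 × (146.0/63.9)^0.1744 = 8.17 × 1.1550 = 9.4365 kt

9.4 kt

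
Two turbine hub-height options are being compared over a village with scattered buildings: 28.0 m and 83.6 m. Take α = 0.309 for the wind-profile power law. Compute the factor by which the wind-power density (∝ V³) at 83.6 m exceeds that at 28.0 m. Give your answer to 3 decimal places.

2.757

Speed ratio: V_B/V_A = (z_B/z_A)^α = (83.6/28.0)^0.309 = (2.9857)^0.309 = 1.40214
Power-density ratio: P_B/P_A = (V_B/V_A)³ = (1.40214)³ = 2.75657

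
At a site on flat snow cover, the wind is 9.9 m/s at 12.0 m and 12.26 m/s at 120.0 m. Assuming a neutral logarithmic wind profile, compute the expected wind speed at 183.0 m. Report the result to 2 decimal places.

12.69 m/s

Log law: V ∝ ln(z/z₀). From the pair, with r = V₁/V₂ = 0.80750,
ln z₀ = (ln z₁ − r·ln z₂)/(1 − r) = (2.4849 − 0.80750×4.7875)/0.19250 = -7.1742 → z₀ = 0.0007661 m
V₃ = V₁ · ln(z₃/z₀)/ln(z₁/z₀) = 9.9 × 12.3837/9.6591 = 12.6925 m/s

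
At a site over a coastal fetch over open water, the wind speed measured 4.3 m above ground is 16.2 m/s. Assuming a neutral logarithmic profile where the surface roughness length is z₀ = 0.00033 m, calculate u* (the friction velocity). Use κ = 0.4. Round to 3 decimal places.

u* ≈ 0.684 m/s

Log law: V(z) = (u*/κ) · ln(z/z₀) ⇒ u* = κ · V / ln(z/z₀)
u* = 0.4 × 16.2 / ln(4.3/0.00033) = 0.4 × 16.2 / 9.4750
   = 6.4800 / 9.4750 = 0.6839 m/s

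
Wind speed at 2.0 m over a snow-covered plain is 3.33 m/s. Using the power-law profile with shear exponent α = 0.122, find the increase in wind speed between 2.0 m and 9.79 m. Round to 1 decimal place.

0.7 m/s

Power law: V₂ = V₁ · (z₂/z₁)^α = 3.33 × (4.8950)^0.122 = 4.0420 m/s
ΔV = 4.0420 − 3.33 = 0.7120 m/s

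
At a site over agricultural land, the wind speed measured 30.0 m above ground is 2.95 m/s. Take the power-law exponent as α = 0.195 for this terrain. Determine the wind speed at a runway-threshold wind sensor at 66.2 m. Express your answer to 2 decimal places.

Power-law profile: V₂ = V₁ · (z₂/z₁)^α
V₂ = 2.95 × (66.2/30.0)^0.195 = 2.95 × (2.2067)^0.195
    = 2.95 × 1.1669 = 3.4423 m/s

3.44 m/s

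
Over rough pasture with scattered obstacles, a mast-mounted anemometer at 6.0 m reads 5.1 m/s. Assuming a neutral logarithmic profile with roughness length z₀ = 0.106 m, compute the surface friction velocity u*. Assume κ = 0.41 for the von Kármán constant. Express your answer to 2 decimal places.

Log law: V(z) = (u*/κ) · ln(z/z₀) ⇒ u* = κ · V / ln(z/z₀)
u* = 0.41 × 5.1 / ln(6.0/0.106) = 0.41 × 5.1 / 4.0361
   = 2.0910 / 4.0361 = 0.5181 m/s

u* ≈ 0.52 m/s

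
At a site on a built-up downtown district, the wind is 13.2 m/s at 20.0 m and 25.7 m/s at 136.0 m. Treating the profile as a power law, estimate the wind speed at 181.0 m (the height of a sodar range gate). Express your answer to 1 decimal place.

28.4 m/s

First find α: α = ln(V₂/V₁)/ln(z₂/z₁) = ln(25.7/13.2)/ln(136.0/20.0) = 0.66627/1.91692 = 0.3476
Extrapolate from 136.0 m to 181.0 m: V₃ = 25.7 × (181.0/136.0)^0.3476 = 25.7 × 1.1045 = 28.3845 m/s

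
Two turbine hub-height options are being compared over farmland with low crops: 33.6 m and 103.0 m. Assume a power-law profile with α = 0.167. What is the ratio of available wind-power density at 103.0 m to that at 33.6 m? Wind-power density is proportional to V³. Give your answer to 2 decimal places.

Speed ratio: V_B/V_A = (z_B/z_A)^α = (103.0/33.6)^0.167 = (3.0655)^0.167 = 1.20572
Power-density ratio: P_B/P_A = (V_B/V_A)³ = (1.20572)³ = 1.75281

1.75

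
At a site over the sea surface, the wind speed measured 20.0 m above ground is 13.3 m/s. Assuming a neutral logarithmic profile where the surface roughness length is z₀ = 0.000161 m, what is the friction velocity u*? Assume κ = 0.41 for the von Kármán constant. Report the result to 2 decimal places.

u* ≈ 0.46 m/s

Log law: V(z) = (u*/κ) · ln(z/z₀) ⇒ u* = κ · V / ln(z/z₀)
u* = 0.41 × 13.3 / ln(20.0/0.000161) = 0.41 × 13.3 / 11.7298
   = 5.4530 / 11.7298 = 0.4649 m/s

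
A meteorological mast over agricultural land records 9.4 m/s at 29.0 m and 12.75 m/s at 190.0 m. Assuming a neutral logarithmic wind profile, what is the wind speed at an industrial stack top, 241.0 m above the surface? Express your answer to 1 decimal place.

13.2 m/s

Log law: V ∝ ln(z/z₀). From the pair, with r = V₁/V₂ = 0.73725,
ln z₀ = (ln z₁ − r·ln z₂)/(1 − r) = (3.3673 − 0.73725×5.2470)/0.26275 = -1.9072 → z₀ = 0.1485 m
V₃ = V₁ · ln(z₃/z₀)/ln(z₁/z₀) = 9.4 × 7.3920/5.2745 = 13.1738 m/s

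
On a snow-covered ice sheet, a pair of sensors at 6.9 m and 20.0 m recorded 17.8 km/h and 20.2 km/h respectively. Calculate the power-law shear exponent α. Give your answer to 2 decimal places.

α ≈ 0.12

Power law: V₂/V₁ = (z₂/z₁)^α ⇒ α = ln(V₂/V₁) / ln(z₂/z₁)
α = ln(20.2/17.8) / ln(20.0/6.9) = ln(1.1348) / ln(2.8986)
  = 0.12648 / 1.06421 = 0.11885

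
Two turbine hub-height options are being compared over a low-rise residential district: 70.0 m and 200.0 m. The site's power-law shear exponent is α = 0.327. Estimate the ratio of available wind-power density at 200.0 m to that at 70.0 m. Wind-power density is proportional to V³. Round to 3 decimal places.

Speed ratio: V_B/V_A = (z_B/z_A)^α = (200.0/70.0)^0.327 = (2.8571)^0.327 = 1.40958
Power-density ratio: P_B/P_A = (V_B/V_A)³ = (1.40958)³ = 2.80072

2.801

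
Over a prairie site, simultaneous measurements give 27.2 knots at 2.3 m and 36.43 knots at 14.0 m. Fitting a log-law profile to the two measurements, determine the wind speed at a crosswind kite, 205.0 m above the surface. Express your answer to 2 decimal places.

Log law: V ∝ ln(z/z₀). From the pair, with r = V₁/V₂ = 0.74664,
ln z₀ = (ln z₁ − r·ln z₂)/(1 − r) = (0.8329 − 0.74664×2.6391)/0.25336 = -4.4897 → z₀ = 0.01122 m
V₃ = V₁ · ln(z₃/z₀)/ln(z₁/z₀) = 27.2 × 9.8127/5.3226 = 50.1459 knots

50.15 knots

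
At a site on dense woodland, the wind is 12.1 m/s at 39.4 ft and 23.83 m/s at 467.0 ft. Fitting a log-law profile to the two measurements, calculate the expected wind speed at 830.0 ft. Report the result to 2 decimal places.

26.56 m/s

Log law: V ∝ ln(z/z₀). From the pair, with r = V₁/V₂ = 0.50776,
ln z₀ = (ln z₁ − r·ln z₂)/(1 − r) = (3.6738 − 0.50776×6.1463)/0.49224 = 1.1232 → z₀ = 3.075 ft
V₃ = V₁ · ln(z₃/z₀)/ln(z₁/z₀) = 12.1 × 5.5982/2.5506 = 26.5583 m/s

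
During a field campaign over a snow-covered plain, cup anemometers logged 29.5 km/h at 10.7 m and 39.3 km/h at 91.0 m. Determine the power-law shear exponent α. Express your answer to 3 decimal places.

α ≈ 0.134

Power law: V₂/V₁ = (z₂/z₁)^α ⇒ α = ln(V₂/V₁) / ln(z₂/z₁)
α = ln(39.3/29.5) / ln(91.0/10.7) = ln(1.3322) / ln(8.5047)
  = 0.28683 / 2.14062 = 0.13400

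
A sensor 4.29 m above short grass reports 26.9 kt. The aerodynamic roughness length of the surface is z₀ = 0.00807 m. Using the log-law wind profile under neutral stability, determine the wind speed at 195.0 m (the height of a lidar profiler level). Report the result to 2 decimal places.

43.26 kt

Log law: V(z) ∝ ln(z/z₀), so V₂/V₁ = ln(z₂/z₀) / ln(z₁/z₀).
ln(195.0/0.00807) = 10.0926, ln(4.29/0.00807) = 6.2759
V₂ = 26.9 × 10.0926/6.2759 = 26.9 × 1.6082 = 43.2594 kt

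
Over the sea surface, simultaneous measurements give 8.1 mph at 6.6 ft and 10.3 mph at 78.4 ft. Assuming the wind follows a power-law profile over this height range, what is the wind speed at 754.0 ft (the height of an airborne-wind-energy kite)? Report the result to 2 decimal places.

First find α: α = ln(V₂/V₁)/ln(z₂/z₁) = ln(10.3/8.1)/ln(78.4/6.6) = 0.24028/2.47475 = 0.0971
Extrapolate from 78.4 ft to 754.0 ft: V₃ = 10.3 × (754.0/78.4)^0.0971 = 10.3 × 1.2458 = 12.8317 mph

12.83 mph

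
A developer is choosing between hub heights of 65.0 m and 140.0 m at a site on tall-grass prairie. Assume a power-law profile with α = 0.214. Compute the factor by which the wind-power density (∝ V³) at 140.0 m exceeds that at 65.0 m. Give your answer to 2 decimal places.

Speed ratio: V_B/V_A = (z_B/z_A)^α = (140.0/65.0)^0.214 = (2.1538)^0.214 = 1.17844
Power-density ratio: P_B/P_A = (V_B/V_A)³ = (1.17844)³ = 1.63653

1.64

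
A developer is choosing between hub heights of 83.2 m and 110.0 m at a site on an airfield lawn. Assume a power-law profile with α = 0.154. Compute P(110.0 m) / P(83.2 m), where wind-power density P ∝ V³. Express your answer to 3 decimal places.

1.138

Speed ratio: V_B/V_A = (z_B/z_A)^α = (110.0/83.2)^0.154 = (1.3221)^0.154 = 1.04394
Power-density ratio: P_B/P_A = (V_B/V_A)³ = (1.04394)³ = 1.13770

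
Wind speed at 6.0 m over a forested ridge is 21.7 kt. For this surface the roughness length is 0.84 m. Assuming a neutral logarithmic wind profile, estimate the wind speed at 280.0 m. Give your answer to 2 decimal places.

Log law: V(z) ∝ ln(z/z₀), so V₂/V₁ = ln(z₂/z₀) / ln(z₁/z₀).
ln(280.0/0.84) = 5.8091, ln(6.0/0.84) = 1.9661
V₂ = 21.7 × 5.8091/1.9661 = 21.7 × 2.9546 = 64.1155 kt

64.12 kt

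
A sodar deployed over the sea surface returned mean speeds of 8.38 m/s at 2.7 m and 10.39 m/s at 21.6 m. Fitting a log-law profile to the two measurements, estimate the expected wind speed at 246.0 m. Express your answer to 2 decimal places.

12.74 m/s

Log law: V ∝ ln(z/z₀). From the pair, with r = V₁/V₂ = 0.80654,
ln z₀ = (ln z₁ − r·ln z₂)/(1 − r) = (0.9933 − 0.80654×3.0727)/0.19346 = -7.6763 → z₀ = 0.0004637 m
V₃ = V₁ · ln(z₃/z₀)/ln(z₁/z₀) = 8.38 × 13.1816/8.6695 = 12.7414 m/s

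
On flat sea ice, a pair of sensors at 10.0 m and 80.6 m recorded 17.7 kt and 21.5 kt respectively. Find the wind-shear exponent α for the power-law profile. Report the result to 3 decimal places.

α ≈ 0.093

Power law: V₂/V₁ = (z₂/z₁)^α ⇒ α = ln(V₂/V₁) / ln(z₂/z₁)
α = ln(21.5/17.7) / ln(80.6/10.0) = ln(1.2147) / ln(8.0600)
  = 0.19449 / 2.08691 = 0.09319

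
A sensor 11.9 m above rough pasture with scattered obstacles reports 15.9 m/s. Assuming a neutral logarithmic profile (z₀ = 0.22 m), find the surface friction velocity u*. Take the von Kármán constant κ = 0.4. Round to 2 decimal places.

Log law: V(z) = (u*/κ) · ln(z/z₀) ⇒ u* = κ · V / ln(z/z₀)
u* = 0.4 × 15.9 / ln(11.9/0.22) = 0.4 × 15.9 / 3.9907
   = 6.3600 / 3.9907 = 1.5937 m/s

u* ≈ 1.59 m/s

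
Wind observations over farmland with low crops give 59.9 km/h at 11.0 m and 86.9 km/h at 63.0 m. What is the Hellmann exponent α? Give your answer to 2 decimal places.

α ≈ 0.21

Power law: V₂/V₁ = (z₂/z₁)^α ⇒ α = ln(V₂/V₁) / ln(z₂/z₁)
α = ln(86.9/59.9) / ln(63.0/11.0) = ln(1.4508) / ln(5.7273)
  = 0.37208 / 1.74524 = 0.21320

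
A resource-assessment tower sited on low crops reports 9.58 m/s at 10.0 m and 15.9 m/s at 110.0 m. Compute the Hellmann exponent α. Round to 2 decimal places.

Power law: V₂/V₁ = (z₂/z₁)^α ⇒ α = ln(V₂/V₁) / ln(z₂/z₁)
α = ln(15.9/9.58) / ln(110.0/10.0) = ln(1.6597) / ln(11.0000)
  = 0.50664 / 2.39790 = 0.21129

α ≈ 0.21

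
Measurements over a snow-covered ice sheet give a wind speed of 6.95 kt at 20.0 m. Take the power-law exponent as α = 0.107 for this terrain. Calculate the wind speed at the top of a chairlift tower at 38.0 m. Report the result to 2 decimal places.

Power-law profile: V₂ = V₁ · (z₂/z₁)^α
V₂ = 6.95 × (38.0/20.0)^0.107 = 6.95 × (1.9000)^0.107
    = 6.95 × 1.0711 = 7.4441 kt

7.44 kt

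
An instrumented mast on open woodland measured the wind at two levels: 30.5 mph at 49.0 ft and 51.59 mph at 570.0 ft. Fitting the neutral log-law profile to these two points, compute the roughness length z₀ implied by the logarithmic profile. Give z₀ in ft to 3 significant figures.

z₀ ≈ 1.41 ft

Log law: V(z) ∝ ln(z/z₀). With r = V₁/V₂ = 30.5/51.59 = 0.59120,
r · ln(z₂/z₀) = ln(z₁/z₀) ⇒ ln z₀ = (ln z₁ − r·ln z₂)/(1 − r)
ln z₀ = (3.89182 − 0.59120×6.34564) / 0.40880 = 0.3432
z₀ = exp(0.3432) = 1.409 ft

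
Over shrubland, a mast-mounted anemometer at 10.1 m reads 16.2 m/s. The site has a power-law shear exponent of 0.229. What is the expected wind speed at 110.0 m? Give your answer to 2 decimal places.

27.99 m/s

Power-law profile: V₂ = V₁ · (z₂/z₁)^α
V₂ = 16.2 × (110.0/10.1)^0.229 = 16.2 × (10.8911)^0.229
    = 16.2 × 1.7278 = 27.9901 m/s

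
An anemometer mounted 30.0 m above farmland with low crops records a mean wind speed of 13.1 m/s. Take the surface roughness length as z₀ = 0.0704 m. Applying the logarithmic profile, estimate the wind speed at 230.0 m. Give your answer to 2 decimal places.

17.51 m/s

Log law: V(z) ∝ ln(z/z₀), so V₂/V₁ = ln(z₂/z₀) / ln(z₁/z₀).
ln(230.0/0.0704) = 8.0916, ln(30.0/0.0704) = 6.0548
V₂ = 13.1 × 8.0916/6.0548 = 13.1 × 1.3364 = 17.5070 m/s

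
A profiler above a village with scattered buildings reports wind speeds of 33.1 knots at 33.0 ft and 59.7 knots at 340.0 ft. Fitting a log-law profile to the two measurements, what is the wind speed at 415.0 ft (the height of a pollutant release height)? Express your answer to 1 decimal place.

62.0 knots

Log law: V ∝ ln(z/z₀). From the pair, with r = V₁/V₂ = 0.55444,
ln z₀ = (ln z₁ − r·ln z₂)/(1 − r) = (3.4965 − 0.55444×5.8289)/0.44556 = 0.5941 → z₀ = 1.811 ft
V₃ = V₁ · ln(z₃/z₀)/ln(z₁/z₀) = 33.1 × 5.4342/2.9024 = 61.9733 knots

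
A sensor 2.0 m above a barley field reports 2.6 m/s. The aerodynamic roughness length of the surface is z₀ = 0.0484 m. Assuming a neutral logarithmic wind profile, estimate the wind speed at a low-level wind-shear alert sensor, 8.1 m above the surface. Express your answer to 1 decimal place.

Log law: V(z) ∝ ln(z/z₀), so V₂/V₁ = ln(z₂/z₀) / ln(z₁/z₀).
ln(8.1/0.0484) = 5.1201, ln(2.0/0.0484) = 3.7214
V₂ = 2.6 × 5.1201/3.7214 = 2.6 × 1.3759 = 3.5772 m/s

3.6 m/s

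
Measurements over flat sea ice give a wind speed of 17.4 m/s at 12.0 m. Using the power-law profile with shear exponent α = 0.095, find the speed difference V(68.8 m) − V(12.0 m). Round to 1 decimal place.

3.1 m/s

Power law: V₂ = V₁ · (z₂/z₁)^α = 17.4 × (5.7333)^0.095 = 20.5399 m/s
ΔV = 20.5399 − 17.4 = 3.1399 m/s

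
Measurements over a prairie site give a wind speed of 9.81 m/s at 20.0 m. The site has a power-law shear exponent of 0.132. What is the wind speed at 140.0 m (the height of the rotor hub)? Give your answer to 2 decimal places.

12.68 m/s

Power-law profile: V₂ = V₁ · (z₂/z₁)^α
V₂ = 9.81 × (140.0/20.0)^0.132 = 9.81 × (7.0000)^0.132
    = 9.81 × 1.2929 = 12.6830 m/s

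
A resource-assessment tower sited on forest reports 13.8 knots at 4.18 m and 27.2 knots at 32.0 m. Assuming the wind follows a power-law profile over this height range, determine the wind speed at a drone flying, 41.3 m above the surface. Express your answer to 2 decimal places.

First find α: α = ln(V₂/V₁)/ln(z₂/z₁) = ln(27.2/13.8)/ln(32.0/4.18) = 0.67855/2.03542 = 0.3334
Extrapolate from 32.0 m to 41.3 m: V₃ = 27.2 × (41.3/32.0)^0.3334 = 27.2 × 1.0888 = 29.6146 knots

29.61 knots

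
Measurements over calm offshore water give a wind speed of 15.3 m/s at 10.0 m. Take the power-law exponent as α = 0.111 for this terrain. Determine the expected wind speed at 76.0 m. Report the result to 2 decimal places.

Power-law profile: V₂ = V₁ · (z₂/z₁)^α
V₂ = 15.3 × (76.0/10.0)^0.111 = 15.3 × (7.6000)^0.111
    = 15.3 × 1.2525 = 19.1629 m/s

19.16 m/s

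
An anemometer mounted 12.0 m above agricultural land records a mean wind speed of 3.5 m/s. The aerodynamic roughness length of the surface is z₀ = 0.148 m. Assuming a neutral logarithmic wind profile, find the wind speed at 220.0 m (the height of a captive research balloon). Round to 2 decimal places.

Log law: V(z) ∝ ln(z/z₀), so V₂/V₁ = ln(z₂/z₀) / ln(z₁/z₀).
ln(220.0/0.148) = 7.3042, ln(12.0/0.148) = 4.3954
V₂ = 3.5 × 7.3042/4.3954 = 3.5 × 1.6618 = 5.8162 m/s

5.82 m/s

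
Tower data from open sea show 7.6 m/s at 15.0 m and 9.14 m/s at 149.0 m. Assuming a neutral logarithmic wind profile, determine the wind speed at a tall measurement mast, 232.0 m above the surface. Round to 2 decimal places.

9.44 m/s

Log law: V ∝ ln(z/z₀). From the pair, with r = V₁/V₂ = 0.83151,
ln z₀ = (ln z₁ − r·ln z₂)/(1 − r) = (2.7081 − 0.83151×5.0039)/0.16849 = -8.6223 → z₀ = 0.0001800 m
V₃ = V₁ · ln(z₃/z₀)/ln(z₁/z₀) = 7.6 × 14.0691/11.3304 = 9.4370 m/s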